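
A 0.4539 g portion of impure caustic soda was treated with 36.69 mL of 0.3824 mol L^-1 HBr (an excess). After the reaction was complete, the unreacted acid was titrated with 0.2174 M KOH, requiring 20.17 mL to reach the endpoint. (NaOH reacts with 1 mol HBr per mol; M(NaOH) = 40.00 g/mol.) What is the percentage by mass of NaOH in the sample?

85.0%

Total n(HBr) added = 0.3824 x 0.03669 = 0.01403 mol.
n(KOH) used = 0.2174 x 0.02017 = 0.004385 mol, which equals the excess n(HBr).
So n(HBr) consumed by the sample = 0.01403 - 0.004385 = 0.009645 mol.
n(NaOH) = 0.009645 / 1 = 0.009645 mol.
mass NaOH = 0.009645 x 40.00 = 0.3858 g, so %NaOH = 0.3858/0.4539 x 100 = 85.0%.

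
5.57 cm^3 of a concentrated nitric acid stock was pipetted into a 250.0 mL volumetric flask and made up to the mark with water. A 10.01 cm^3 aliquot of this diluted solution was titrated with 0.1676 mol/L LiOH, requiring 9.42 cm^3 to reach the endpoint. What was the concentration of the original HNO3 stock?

7.08 M

n(LiOH) = 0.1676 x 0.009420 = 0.001579 mol.
n(HNO3) in the aliquot = 0.001579 mol.
[diluted HNO3] = 0.001579 / 0.01001 = 0.1577 M.
Dilution factor = 250.0/5.570 = 44.88, so [stock] = 0.1577 x 44.88 = 7.08 M.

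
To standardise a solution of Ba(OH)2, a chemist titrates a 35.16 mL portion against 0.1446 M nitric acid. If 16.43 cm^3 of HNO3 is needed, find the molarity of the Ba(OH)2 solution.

n(HNO3) delivered = 0.1446 x 0.01643 = 0.002376 mol.
The reaction is 1 Ba(OH)2 + 2 HNO3, so n(Ba(OH)2) = 0.002376 x 1/2 = 0.001188 mol.
[Ba(OH)2] = 0.001188 mol / 0.03516 L = 0.0338 M.

0.0338 M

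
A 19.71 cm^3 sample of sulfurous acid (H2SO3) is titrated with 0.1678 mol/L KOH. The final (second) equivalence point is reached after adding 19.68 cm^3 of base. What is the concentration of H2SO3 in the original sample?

0.0838 M

n(KOH) = 0.1678 x 0.01968 = 0.003302 mol.
At the final (second) equivalence point, 2 mol OH^- react per mol H2SO3, so n(H2SO3) = 0.003302 / 2 = 0.001651 mol.
[H2SO3] = 0.001651 / 0.01971 L = 0.0838 M.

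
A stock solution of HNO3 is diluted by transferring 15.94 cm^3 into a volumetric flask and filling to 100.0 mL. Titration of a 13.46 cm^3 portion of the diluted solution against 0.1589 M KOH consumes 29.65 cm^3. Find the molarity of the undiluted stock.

2.20 M

n(KOH) = 0.1589 x 0.02965 = 0.004711 mol.
n(HNO3) in the aliquot = 0.004711 mol.
[diluted HNO3] = 0.004711 / 0.01346 = 0.3500 M.
Dilution factor = 100.0/15.94 = 6.274, so [stock] = 0.3500 x 6.274 = 2.20 M.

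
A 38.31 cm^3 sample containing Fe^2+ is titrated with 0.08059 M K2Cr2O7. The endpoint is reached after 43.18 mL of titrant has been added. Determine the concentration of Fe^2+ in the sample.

n(K2Cr2O7) = 0.08059 x 0.04318 = 0.003480 mol.
From the balanced equation, 1 mol K2Cr2O7 reacts with 6 mol Fe^2+, so n(Fe^2+) = 0.003480 x 6/1 = 0.02088 mol.
[Fe^2+] = 0.02088 / 0.03831 L = 0.545 M.

0.545 M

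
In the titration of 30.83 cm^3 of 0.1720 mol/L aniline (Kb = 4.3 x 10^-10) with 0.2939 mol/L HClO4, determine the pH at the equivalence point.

2.80

n(C6H5NH2) = 0.1720 x 0.03083 = 0.005303 mol; V(HClO4) at equivalence = 0.005303/0.2939 = 0.01804 L.
At equivalence the base is fully converted to C6H5NH3+; total volume = 0.04887 L, so [C6H5NH3+] = 0.005303/0.04887 = 0.1085 M.
Ka(C6H5NH3+) = Kw/Kb = 1.0e-14 / 4.3 x 10^-10 = 2.33e-5.
[H^+] = sqrt(Ka x [C6H5NH3+]) = sqrt(2.33e-5 x 0.1085) = 0.00159 M.
pH = -log(0.00159) = 2.80.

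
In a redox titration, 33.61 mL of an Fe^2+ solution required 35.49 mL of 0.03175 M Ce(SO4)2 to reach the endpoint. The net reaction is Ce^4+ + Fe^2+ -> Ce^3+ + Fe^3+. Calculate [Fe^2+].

0.0335 M

n(Ce(SO4)2) = 0.03175 x 0.03549 = 0.001127 mol.
From the balanced equation, 1 mol Ce(SO4)2 reacts with 1 mol Fe^2+, so n(Fe^2+) = 0.001127 x 1/1 = 0.001127 mol.
[Fe^2+] = 0.001127 / 0.03361 L = 0.0335 M.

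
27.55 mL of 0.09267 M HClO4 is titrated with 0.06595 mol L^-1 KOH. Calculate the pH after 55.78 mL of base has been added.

12.13

n(acid) = 0.09267 x 0.02755 = 0.002553 mol; n(KOH) added = 0.06595 x 0.05578 = 0.003679 mol.
Base is in excess by 0.003679 - 0.002553 = 0.001126 mol in a total volume of 0.08333 L.
[OH^-] = 0.001126/0.08333 = 0.01351 M, so pOH = 1.87 and pH = 14.00 - 1.87 = 12.13.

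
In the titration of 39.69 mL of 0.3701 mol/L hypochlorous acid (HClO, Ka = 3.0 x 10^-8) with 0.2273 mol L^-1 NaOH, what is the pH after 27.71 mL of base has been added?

Initial n(HClO) = 0.3701 x 0.03969 = 0.01469 mol.
n(NaOH) added = 0.2273 x 0.02771 = 0.006298 mol, converting that many moles of HClO to ClO-.
Remaining n(HClO) = 0.008391 mol; n(ClO-) = 0.006298 mol.
By Henderson-Hasselbalch, pH = pKa + log([A^-]/[HA]) = 7.52 + log(0.006298/0.008391) = 7.52 + (-0.12) = 7.40.

7.40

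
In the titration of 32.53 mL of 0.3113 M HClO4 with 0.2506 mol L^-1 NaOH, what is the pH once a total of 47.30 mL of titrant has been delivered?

n(acid) = 0.3113 x 0.03253 = 0.01013 mol; n(NaOH) added = 0.2506 x 0.04730 = 0.01185 mol.
Base is in excess by 0.01185 - 0.01013 = 0.001727 mol in a total volume of 0.07983 L.
[OH^-] = 0.001727/0.07983 = 0.02163 M, so pOH = 1.66 and pH = 14.00 - 1.66 = 12.34.

12.34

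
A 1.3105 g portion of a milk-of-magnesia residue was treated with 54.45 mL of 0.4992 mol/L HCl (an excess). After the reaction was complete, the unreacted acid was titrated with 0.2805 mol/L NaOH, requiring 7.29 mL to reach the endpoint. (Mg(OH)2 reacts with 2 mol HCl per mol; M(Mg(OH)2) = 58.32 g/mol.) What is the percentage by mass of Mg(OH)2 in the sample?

Total n(HCl) added = 0.4992 x 0.05445 = 0.02718 mol.
n(NaOH) used = 0.2805 x 0.007290 = 0.002045 mol, which equals the excess n(HCl).
So n(HCl) consumed by the sample = 0.02718 - 0.002045 = 0.02514 mol.
n(Mg(OH)2) = 0.02514 / 2 = 0.01257 mol.
mass Mg(OH)2 = 0.01257 x 58.32 = 0.7330 g, so %Mg(OH)2 = 0.7330/1.3105 x 100 = 55.9%.

55.9%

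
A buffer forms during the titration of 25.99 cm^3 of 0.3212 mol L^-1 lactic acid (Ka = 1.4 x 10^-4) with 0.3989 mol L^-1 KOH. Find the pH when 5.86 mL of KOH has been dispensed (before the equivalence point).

Initial n(HC3H5O3) = 0.3212 x 0.02599 = 0.008348 mol.
n(KOH) added = 0.3989 x 0.005860 = 0.002338 mol, converting that many moles of HC3H5O3 to C3H5O3-.
Remaining n(HC3H5O3) = 0.006010 mol; n(C3H5O3-) = 0.002338 mol.
By Henderson-Hasselbalch, pH = pKa + log([A^-]/[HA]) = 3.85 + log(0.002338/0.006010) = 3.85 + (-0.41) = 3.44.

3.44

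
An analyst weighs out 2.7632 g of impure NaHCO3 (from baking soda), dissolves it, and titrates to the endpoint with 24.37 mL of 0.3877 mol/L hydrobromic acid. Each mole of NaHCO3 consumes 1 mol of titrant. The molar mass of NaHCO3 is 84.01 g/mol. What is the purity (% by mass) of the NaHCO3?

n(HBr) = 0.3877 x 0.02437 = 0.009448 mol.
n(NaHCO3) = 0.009448 / 1 = 0.009448 mol.
mass of NaHCO3 = 0.009448 x 84.01 = 0.7937 g.
% purity = 0.7937 / 2.7632 x 100 = 28.7%.

28.7%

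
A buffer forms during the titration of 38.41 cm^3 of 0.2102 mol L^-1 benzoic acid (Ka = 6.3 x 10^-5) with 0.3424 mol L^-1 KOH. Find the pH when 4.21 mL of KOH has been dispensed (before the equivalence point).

3.54

Initial n(C6H5COOH) = 0.2102 x 0.03841 = 0.008074 mol.
n(KOH) added = 0.3424 x 0.004210 = 0.001442 mol, converting that many moles of C6H5COOH to C6H5COO-.
Remaining n(C6H5COOH) = 0.006632 mol; n(C6H5COO-) = 0.001442 mol.
By Henderson-Hasselbalch, pH = pKa + log([A^-]/[HA]) = 4.20 + log(0.001442/0.006632) = 4.20 + (-0.66) = 3.54.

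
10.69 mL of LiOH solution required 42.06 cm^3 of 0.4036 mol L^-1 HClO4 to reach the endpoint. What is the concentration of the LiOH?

1.59 M

n(HClO4) delivered = 0.4036 x 0.04206 = 0.01698 mol.
For a 1:1 reaction, n(LiOH) = 0.01698 mol.
[LiOH] = 0.01698 mol / 0.01069 L = 1.59 M.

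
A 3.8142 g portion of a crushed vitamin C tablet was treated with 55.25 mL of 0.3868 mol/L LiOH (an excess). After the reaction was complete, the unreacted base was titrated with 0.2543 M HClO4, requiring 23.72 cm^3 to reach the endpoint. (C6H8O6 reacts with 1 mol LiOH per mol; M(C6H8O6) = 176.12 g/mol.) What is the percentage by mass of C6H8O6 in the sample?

70.8%

Total n(LiOH) added = 0.3868 x 0.05525 = 0.02137 mol.
n(HClO4) used = 0.2543 x 0.02372 = 0.006032 mol, which equals the excess n(LiOH).
So n(LiOH) consumed by the sample = 0.02137 - 0.006032 = 0.01534 mol.
n(C6H8O6) = 0.01534 / 1 = 0.01534 mol.
mass C6H8O6 = 0.01534 x 176.12 = 2.701 g, so %C6H8O6 = 2.701/3.8142 x 100 = 70.8%.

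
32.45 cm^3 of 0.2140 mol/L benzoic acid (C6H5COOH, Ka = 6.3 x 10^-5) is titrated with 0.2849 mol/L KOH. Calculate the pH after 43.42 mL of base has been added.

12.85

n(acid) = 0.2140 x 0.03245 = 0.006944 mol; n(KOH) added = 0.2849 x 0.04342 = 0.01237 mol.
Base is in excess by 0.01237 - 0.006944 = 0.005426 mol in a total volume of 0.07587 L.
[OH^-] = 0.005426/0.07587 = 0.07152 M, so pOH = 1.15 and pH = 14.00 - 1.15 = 12.85.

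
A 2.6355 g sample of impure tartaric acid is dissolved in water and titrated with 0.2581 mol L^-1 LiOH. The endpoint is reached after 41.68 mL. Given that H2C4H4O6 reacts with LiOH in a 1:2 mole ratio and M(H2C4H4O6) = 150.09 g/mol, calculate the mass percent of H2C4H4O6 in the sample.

n(LiOH) = 0.2581 x 0.04168 = 0.01076 mol.
n(H2C4H4O6) = 0.01076 / 2 = 0.005379 mol.
mass of H2C4H4O6 = 0.005379 x 150.09 = 0.8073 g.
% purity = 0.8073 / 2.6355 x 100 = 30.6%.

30.6%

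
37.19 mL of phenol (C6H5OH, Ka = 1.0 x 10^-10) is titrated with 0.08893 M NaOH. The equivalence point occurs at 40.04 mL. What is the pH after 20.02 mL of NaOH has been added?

10.00

20.02 mL is exactly half the equivalence volume (40.04/2), i.e. the half-equivalence point.
There, n(HA) = n(A^-), so pH = pKa = -log(1.0 x 10^-10) = 10.00.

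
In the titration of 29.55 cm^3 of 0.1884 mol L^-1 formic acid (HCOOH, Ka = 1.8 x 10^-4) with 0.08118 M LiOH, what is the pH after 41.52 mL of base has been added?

Initial n(HCOOH) = 0.1884 x 0.02955 = 0.005567 mol.
n(LiOH) added = 0.08118 x 0.04152 = 0.003371 mol, converting that many moles of HCOOH to HCOO-.
Remaining n(HCOOH) = 0.002197 mol; n(HCOO-) = 0.003371 mol.
By Henderson-Hasselbalch, pH = pKa + log([A^-]/[HA]) = 3.74 + log(0.003371/0.002197) = 3.74 + (+0.19) = 3.93.

3.93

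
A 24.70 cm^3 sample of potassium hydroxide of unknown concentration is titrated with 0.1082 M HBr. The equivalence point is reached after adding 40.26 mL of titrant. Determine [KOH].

n(HBr) delivered = 0.1082 x 0.04026 = 0.004356 mol.
For a 1:1 reaction, n(KOH) = 0.004356 mol.
[KOH] = 0.004356 mol / 0.02470 L = 0.176 M.

0.176 M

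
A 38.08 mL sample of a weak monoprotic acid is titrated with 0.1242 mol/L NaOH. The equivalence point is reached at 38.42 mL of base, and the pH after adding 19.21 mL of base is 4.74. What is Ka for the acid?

19.21 mL is half of the equivalence volume, so this is the half-equivalence point where [HA] = [A^-].
At half-equivalence pH = pKa, so pKa = 4.74.
Ka = 10^(-4.74) = 1.8 x 10^-5.

1.8 x 10^-5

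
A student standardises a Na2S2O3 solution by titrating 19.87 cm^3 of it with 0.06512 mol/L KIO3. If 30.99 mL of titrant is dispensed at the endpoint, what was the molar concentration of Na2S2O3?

n(KIO3) = 0.06512 x 0.03099 = 0.002018 mol.
From the balanced equation, 1 mol KIO3 reacts with 6 mol Na2S2O3, so n(Na2S2O3) = 0.002018 x 6/1 = 0.01211 mol.
[Na2S2O3] = 0.01211 / 0.01987 L = 0.609 M.

0.609 M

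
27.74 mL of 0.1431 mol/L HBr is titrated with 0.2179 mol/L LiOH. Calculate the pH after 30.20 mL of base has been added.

n(acid) = 0.1431 x 0.02774 = 0.003970 mol; n(LiOH) added = 0.2179 x 0.03020 = 0.006581 mol.
Base is in excess by 0.006581 - 0.003970 = 0.002611 mol in a total volume of 0.05794 L.
[OH^-] = 0.002611/0.05794 = 0.04506 M, so pOH = 1.35 and pH = 14.00 - 1.35 = 12.65.

12.65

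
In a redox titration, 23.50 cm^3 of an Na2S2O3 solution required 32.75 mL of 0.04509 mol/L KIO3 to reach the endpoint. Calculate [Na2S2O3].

n(KIO3) = 0.04509 x 0.03275 = 0.001477 mol.
From the balanced equation, 1 mol KIO3 reacts with 6 mol Na2S2O3, so n(Na2S2O3) = 0.001477 x 6/1 = 0.008860 mol.
[Na2S2O3] = 0.008860 / 0.02350 L = 0.377 M.

0.377 M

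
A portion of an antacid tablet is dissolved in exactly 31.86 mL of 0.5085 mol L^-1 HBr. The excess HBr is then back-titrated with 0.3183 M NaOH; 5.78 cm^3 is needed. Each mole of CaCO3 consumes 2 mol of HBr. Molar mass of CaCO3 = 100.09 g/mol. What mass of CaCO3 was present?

Total n(HBr) added = 0.5085 x 0.03186 = 0.01620 mol.
n(NaOH) used = 0.3183 x 0.005780 = 0.001840 mol, which equals the excess n(HBr).
So n(HBr) consumed by the sample = 0.01620 - 0.001840 = 0.01436 mol.
n(CaCO3) = 0.01436 / 2 = 0.007181 mol.
mass = 0.007181 mol x 100.09 g/mol = 0.719 g.

0.719 g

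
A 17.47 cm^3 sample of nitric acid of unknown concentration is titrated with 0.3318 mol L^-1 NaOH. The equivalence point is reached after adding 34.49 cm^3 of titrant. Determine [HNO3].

0.655 M

n(NaOH) delivered = 0.3318 x 0.03449 = 0.01144 mol.
For a 1:1 reaction, n(HNO3) = 0.01144 mol.
[HNO3] = 0.01144 mol / 0.01747 L = 0.655 M.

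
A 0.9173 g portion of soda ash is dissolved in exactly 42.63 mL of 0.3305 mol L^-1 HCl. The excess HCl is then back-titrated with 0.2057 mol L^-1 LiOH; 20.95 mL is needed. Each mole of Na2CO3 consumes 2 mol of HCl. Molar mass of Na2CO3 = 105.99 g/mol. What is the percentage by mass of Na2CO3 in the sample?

56.5%

Total n(HCl) added = 0.3305 x 0.04263 = 0.01409 mol.
n(LiOH) used = 0.2057 x 0.02095 = 0.004309 mol, which equals the excess n(HCl).
So n(HCl) consumed by the sample = 0.01409 - 0.004309 = 0.009780 mol.
n(Na2CO3) = 0.009780 / 2 = 0.004890 mol.
mass Na2CO3 = 0.004890 x 105.99 = 0.5183 g, so %Na2CO3 = 0.5183/0.9173 x 100 = 56.5%.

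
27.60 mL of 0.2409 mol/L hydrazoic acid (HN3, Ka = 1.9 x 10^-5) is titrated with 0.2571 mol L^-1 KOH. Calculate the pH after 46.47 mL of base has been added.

n(acid) = 0.2409 x 0.02760 = 0.006649 mol; n(KOH) added = 0.2571 x 0.04647 = 0.01195 mol.
Base is in excess by 0.01195 - 0.006649 = 0.005299 mol in a total volume of 0.07407 L.
[OH^-] = 0.005299/0.07407 = 0.07153 M, so pOH = 1.15 and pH = 14.00 - 1.15 = 12.85.

12.85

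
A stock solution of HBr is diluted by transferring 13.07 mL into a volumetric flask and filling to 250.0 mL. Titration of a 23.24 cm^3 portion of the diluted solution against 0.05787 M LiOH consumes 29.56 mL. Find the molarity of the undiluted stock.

n(LiOH) = 0.05787 x 0.02956 = 0.001711 mol.
n(HBr) in the aliquot = 0.001711 mol.
[diluted HBr] = 0.001711 / 0.02324 = 0.07361 M.
Dilution factor = 250.0/13.07 = 19.13, so [stock] = 0.07361 x 19.13 = 1.41 M.

1.41 M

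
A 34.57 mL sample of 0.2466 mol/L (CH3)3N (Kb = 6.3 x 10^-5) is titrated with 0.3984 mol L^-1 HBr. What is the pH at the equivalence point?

5.31

n((CH3)3N) = 0.2466 x 0.03457 = 0.008525 mol; V(HBr) at equivalence = 0.008525/0.3984 = 0.02140 L.
At equivalence the base is fully converted to (CH3)3NH+; total volume = 0.05597 L, so [(CH3)3NH+] = 0.008525/0.05597 = 0.1523 M.
Ka((CH3)3NH+) = Kw/Kb = 1.0e-14 / 6.3 x 10^-5 = 1.59e-10.
[H^+] = sqrt(Ka x [(CH3)3NH+]) = sqrt(1.59e-10 x 0.1523) = 4.92e-6 M.
pH = -log(4.92e-6) = 5.31.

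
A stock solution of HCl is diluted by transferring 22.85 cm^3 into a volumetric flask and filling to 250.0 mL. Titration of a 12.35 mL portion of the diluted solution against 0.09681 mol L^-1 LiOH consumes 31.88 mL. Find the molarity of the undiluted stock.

2.73 M

n(LiOH) = 0.09681 x 0.03188 = 0.003086 mol.
n(HCl) in the aliquot = 0.003086 mol.
[diluted HCl] = 0.003086 / 0.01235 = 0.2499 M.
Dilution factor = 250.0/22.85 = 10.94, so [stock] = 0.2499 x 10.94 = 2.73 M.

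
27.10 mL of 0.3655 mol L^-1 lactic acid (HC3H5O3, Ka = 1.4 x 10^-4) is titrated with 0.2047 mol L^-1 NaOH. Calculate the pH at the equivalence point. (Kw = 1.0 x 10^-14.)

n(HC3H5O3) = 0.3655 x 0.02710 = 0.009905 mol; V(NaOH) at equivalence = 0.009905/0.2047 = 0.04839 L.
At equivalence all the acid is converted to C3H5O3-; total volume = 0.02710 + 0.04839 = 0.07549 L, so [C3H5O3-] = 0.009905/0.07549 = 0.1312 M.
Kb = Kw/Ka = 1.0e-14 / 1.4 x 10^-4 = 7.14e-11.
[OH^-] = sqrt(Kb x [C3H5O3-]) = sqrt(7.14e-11 x 0.1312) = 3.06e-6 M.
pOH = 5.51, so pH = 14.00 - 5.51 = 8.49.

8.49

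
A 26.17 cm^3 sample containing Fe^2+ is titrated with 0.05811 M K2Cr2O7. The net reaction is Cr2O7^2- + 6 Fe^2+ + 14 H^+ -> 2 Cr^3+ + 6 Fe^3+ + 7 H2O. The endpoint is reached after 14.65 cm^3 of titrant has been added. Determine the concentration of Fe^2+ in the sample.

0.195 M

n(K2Cr2O7) = 0.05811 x 0.01465 = 0.0008513 mol.
From the balanced equation, 1 mol K2Cr2O7 reacts with 6 mol Fe^2+, so n(Fe^2+) = 0.0008513 x 6/1 = 0.005108 mol.
[Fe^2+] = 0.005108 / 0.02617 L = 0.195 M.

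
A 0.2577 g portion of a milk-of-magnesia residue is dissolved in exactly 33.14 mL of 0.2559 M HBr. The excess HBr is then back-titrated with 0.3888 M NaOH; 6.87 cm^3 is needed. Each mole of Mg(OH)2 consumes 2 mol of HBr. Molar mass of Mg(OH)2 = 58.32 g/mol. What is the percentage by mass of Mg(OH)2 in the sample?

65.7%

Total n(HBr) added = 0.2559 x 0.03314 = 0.008481 mol.
n(NaOH) used = 0.3888 x 0.006870 = 0.002671 mol, which equals the excess n(HBr).
So n(HBr) consumed by the sample = 0.008481 - 0.002671 = 0.005809 mol.
n(Mg(OH)2) = 0.005809 / 2 = 0.002905 mol.
mass Mg(OH)2 = 0.002905 x 58.32 = 0.1694 g, so %Mg(OH)2 = 0.1694/0.2577 x 100 = 65.7%.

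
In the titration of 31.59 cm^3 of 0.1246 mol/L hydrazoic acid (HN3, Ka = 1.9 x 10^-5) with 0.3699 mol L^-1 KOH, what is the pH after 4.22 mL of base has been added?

4.54

Initial n(HN3) = 0.1246 x 0.03159 = 0.003936 mol.
n(KOH) added = 0.3699 x 0.004220 = 0.001561 mol, converting that many moles of HN3 to N3-.
Remaining n(HN3) = 0.002375 mol; n(N3-) = 0.001561 mol.
By Henderson-Hasselbalch, pH = pKa + log([A^-]/[HA]) = 4.72 + log(0.001561/0.002375) = 4.72 + (-0.18) = 4.54.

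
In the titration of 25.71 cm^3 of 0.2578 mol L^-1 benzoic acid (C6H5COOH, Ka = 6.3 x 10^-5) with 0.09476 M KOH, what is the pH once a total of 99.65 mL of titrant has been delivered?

n(acid) = 0.2578 x 0.02571 = 0.006628 mol; n(KOH) added = 0.09476 x 0.09965 = 0.009443 mol.
Base is in excess by 0.009443 - 0.006628 = 0.002815 mol in a total volume of 0.1254 L.
[OH^-] = 0.002815/0.1254 = 0.02245 M, so pOH = 1.65 and pH = 14.00 - 1.65 = 12.35.

12.35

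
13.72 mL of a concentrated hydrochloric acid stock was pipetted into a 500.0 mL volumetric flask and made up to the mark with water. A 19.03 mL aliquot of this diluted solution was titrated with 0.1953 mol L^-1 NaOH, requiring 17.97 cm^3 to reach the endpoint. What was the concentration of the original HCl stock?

n(NaOH) = 0.1953 x 0.01797 = 0.003510 mol.
n(HCl) in the aliquot = 0.003510 mol.
[diluted HCl] = 0.003510 / 0.01903 = 0.1844 M.
Dilution factor = 500.0/13.72 = 36.44, so [stock] = 0.1844 x 36.44 = 6.72 M.

6.72 M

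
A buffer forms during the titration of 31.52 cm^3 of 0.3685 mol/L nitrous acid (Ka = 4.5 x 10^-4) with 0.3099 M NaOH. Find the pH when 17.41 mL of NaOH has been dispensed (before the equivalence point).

3.29

Initial n(HNO2) = 0.3685 x 0.03152 = 0.01162 mol.
n(NaOH) added = 0.3099 x 0.01741 = 0.005395 mol, converting that many moles of HNO2 to NO2-.
Remaining n(HNO2) = 0.006220 mol; n(NO2-) = 0.005395 mol.
By Henderson-Hasselbalch, pH = pKa + log([A^-]/[HA]) = 3.35 + log(0.005395/0.006220) = 3.35 + (-0.06) = 3.29.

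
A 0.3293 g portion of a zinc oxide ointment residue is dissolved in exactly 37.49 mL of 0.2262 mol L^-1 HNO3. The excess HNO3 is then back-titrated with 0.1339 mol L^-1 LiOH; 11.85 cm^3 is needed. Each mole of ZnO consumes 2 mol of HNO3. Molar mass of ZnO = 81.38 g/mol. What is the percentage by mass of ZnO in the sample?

Total n(HNO3) added = 0.2262 x 0.03749 = 0.008480 mol.
n(LiOH) used = 0.1339 x 0.01185 = 0.001587 mol, which equals the excess n(HNO3).
So n(HNO3) consumed by the sample = 0.008480 - 0.001587 = 0.006894 mol.
n(ZnO) = 0.006894 / 2 = 0.003447 mol.
mass ZnO = 0.003447 x 81.38 = 0.2805 g, so %ZnO = 0.2805/0.3293 x 100 = 85.2%.

85.2%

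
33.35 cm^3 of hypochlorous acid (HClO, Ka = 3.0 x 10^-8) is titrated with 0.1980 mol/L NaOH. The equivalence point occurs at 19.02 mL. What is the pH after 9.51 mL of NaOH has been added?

7.52

9.51 mL is exactly half the equivalence volume (19.02/2), i.e. the half-equivalence point.
There, n(HA) = n(A^-), so pH = pKa = -log(3.0 x 10^-8) = 7.52.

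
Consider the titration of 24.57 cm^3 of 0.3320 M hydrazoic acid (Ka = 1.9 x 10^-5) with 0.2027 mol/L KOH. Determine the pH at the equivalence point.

8.91

n(HN3) = 0.3320 x 0.02457 = 0.008157 mol; V(KOH) at equivalence = 0.008157/0.2027 = 0.04024 L.
At equivalence all the acid is converted to N3-; total volume = 0.02457 + 0.04024 = 0.06481 L, so [N3-] = 0.008157/0.06481 = 0.1259 M.
Kb = Kw/Ka = 1.0e-14 / 1.9 x 10^-5 = 5.26e-10.
[OH^-] = sqrt(Kb x [N3-]) = sqrt(5.26e-10 x 0.1259) = 8.14e-6 M.
pOH = 5.09, so pH = 14.00 - 5.09 = 8.91.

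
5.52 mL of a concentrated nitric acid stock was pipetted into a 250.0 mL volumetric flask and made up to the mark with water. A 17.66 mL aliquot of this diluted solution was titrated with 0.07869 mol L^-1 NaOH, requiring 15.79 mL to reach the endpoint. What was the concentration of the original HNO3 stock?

3.19 M

n(NaOH) = 0.07869 x 0.01579 = 0.001243 mol.
n(HNO3) in the aliquot = 0.001243 mol.
[diluted HNO3] = 0.001243 / 0.01766 = 0.07036 M.
Dilution factor = 250.0/5.520 = 45.29, so [stock] = 0.07036 x 45.29 = 3.19 M.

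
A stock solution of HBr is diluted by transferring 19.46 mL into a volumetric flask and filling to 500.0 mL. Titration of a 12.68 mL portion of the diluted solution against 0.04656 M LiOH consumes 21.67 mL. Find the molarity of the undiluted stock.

n(LiOH) = 0.04656 x 0.02167 = 0.001009 mol.
n(HBr) in the aliquot = 0.001009 mol.
[diluted HBr] = 0.001009 / 0.01268 = 0.07957 M.
Dilution factor = 500.0/19.46 = 25.69, so [stock] = 0.07957 x 25.69 = 2.04 M.

2.04 M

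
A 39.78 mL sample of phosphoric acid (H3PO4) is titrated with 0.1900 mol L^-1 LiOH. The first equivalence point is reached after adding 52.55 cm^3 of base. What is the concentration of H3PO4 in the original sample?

0.251 M

n(LiOH) = 0.1900 x 0.05255 = 0.009984 mol.
At the first equivalence point, 1 mol OH^- react per mol H3PO4, so n(H3PO4) = 0.009984 / 1 = 0.009984 mol.
[H3PO4] = 0.009984 / 0.03978 L = 0.251 M.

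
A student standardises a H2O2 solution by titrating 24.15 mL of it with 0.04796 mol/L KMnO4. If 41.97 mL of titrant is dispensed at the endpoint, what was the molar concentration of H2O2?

n(KMnO4) = 0.04796 x 0.04197 = 0.002013 mol.
From the balanced equation, 2 mol KMnO4 reacts with 5 mol H2O2, so n(H2O2) = 0.002013 x 5/2 = 0.005032 mol.
[H2O2] = 0.005032 / 0.02415 L = 0.208 M.

0.208 M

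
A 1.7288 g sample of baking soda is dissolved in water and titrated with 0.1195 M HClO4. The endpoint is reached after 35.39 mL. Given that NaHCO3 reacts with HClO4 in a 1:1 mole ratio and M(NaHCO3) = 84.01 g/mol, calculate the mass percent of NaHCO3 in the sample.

20.6%

n(HClO4) = 0.1195 x 0.03539 = 0.004229 mol.
n(NaHCO3) = 0.004229 / 1 = 0.004229 mol.
mass of NaHCO3 = 0.004229 x 84.01 = 0.3553 g.
% purity = 0.3553 / 1.7288 x 100 = 20.6%.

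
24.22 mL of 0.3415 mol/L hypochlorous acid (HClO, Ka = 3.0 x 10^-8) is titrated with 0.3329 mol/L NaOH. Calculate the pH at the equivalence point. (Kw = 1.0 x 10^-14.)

10.37

n(HClO) = 0.3415 x 0.02422 = 0.008271 mol; V(NaOH) at equivalence = 0.008271/0.3329 = 0.02485 L.
At equivalence all the acid is converted to ClO-; total volume = 0.02422 + 0.02485 = 0.04907 L, so [ClO-] = 0.008271/0.04907 = 0.1686 M.
Kb = Kw/Ka = 1.0e-14 / 3.0 x 10^-8 = 3.33e-7.
[OH^-] = sqrt(Kb x [ClO-]) = sqrt(3.33e-7 x 0.1686) = 0.000237 M.
pOH = 3.63, so pH = 14.00 - 3.63 = 10.37.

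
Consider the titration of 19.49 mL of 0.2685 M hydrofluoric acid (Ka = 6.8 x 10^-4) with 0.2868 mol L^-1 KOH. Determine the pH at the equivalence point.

8.15

n(HF) = 0.2685 x 0.01949 = 0.005233 mol; V(KOH) at equivalence = 0.005233/0.2868 = 0.01825 L.
At equivalence all the acid is converted to F-; total volume = 0.01949 + 0.01825 = 0.03774 L, so [F-] = 0.005233/0.03774 = 0.1387 M.
Kb = Kw/Ka = 1.0e-14 / 6.8 x 10^-4 = 1.47e-11.
[OH^-] = sqrt(Kb x [F-]) = sqrt(1.47e-11 x 0.1387) = 1.43e-6 M.
pOH = 5.85, so pH = 14.00 - 5.85 = 8.15.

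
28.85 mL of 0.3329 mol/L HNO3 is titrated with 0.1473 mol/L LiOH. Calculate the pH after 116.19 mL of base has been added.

n(acid) = 0.3329 x 0.02885 = 0.009604 mol; n(LiOH) added = 0.1473 x 0.1162 = 0.01711 mol.
Base is in excess by 0.01711 - 0.009604 = 0.007511 mol in a total volume of 0.1450 L.
[OH^-] = 0.007511/0.1450 = 0.05178 M, so pOH = 1.29 and pH = 14.00 - 1.29 = 12.71.

12.71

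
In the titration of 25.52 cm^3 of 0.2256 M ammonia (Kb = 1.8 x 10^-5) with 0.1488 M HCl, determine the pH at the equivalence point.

5.15

n(NH3) = 0.2256 x 0.02552 = 0.005757 mol; V(HCl) at equivalence = 0.005757/0.1488 = 0.03869 L.
At equivalence the base is fully converted to NH4+; total volume = 0.06421 L, so [NH4+] = 0.005757/0.06421 = 0.08966 M.
Ka(NH4+) = Kw/Kb = 1.0e-14 / 1.8 x 10^-5 = 5.56e-10.
[H^+] = sqrt(Ka x [NH4+]) = sqrt(5.56e-10 x 0.08966) = 7.06e-6 M.
pH = -log(7.06e-6) = 5.15.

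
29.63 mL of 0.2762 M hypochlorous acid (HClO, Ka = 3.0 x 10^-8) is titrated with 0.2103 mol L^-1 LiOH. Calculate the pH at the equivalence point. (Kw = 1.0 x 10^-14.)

10.30

n(HClO) = 0.2762 x 0.02963 = 0.008184 mol; V(LiOH) at equivalence = 0.008184/0.2103 = 0.03891 L.
At equivalence all the acid is converted to ClO-; total volume = 0.02963 + 0.03891 = 0.06854 L, so [ClO-] = 0.008184/0.06854 = 0.1194 M.
Kb = Kw/Ka = 1.0e-14 / 3.0 x 10^-8 = 3.33e-7.
[OH^-] = sqrt(Kb x [ClO-]) = sqrt(3.33e-7 x 0.1194) = 0.000199 M.
pOH = 3.70, so pH = 14.00 - 3.70 = 10.30.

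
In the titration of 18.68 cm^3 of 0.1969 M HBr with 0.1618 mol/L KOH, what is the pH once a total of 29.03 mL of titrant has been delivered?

12.33

n(acid) = 0.1969 x 0.01868 = 0.003678 mol; n(KOH) added = 0.1618 x 0.02903 = 0.004697 mol.
Base is in excess by 0.004697 - 0.003678 = 0.001019 mol in a total volume of 0.04771 L.
[OH^-] = 0.001019/0.04771 = 0.02136 M, so pOH = 1.67 and pH = 14.00 - 1.67 = 12.33.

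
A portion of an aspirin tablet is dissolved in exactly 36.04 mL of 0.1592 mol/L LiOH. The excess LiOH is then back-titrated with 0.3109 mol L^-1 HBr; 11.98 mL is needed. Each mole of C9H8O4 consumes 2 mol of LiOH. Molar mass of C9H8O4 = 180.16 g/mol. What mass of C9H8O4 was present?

Total n(LiOH) added = 0.1592 x 0.03604 = 0.005738 mol.
n(HBr) used = 0.3109 x 0.01198 = 0.003725 mol, which equals the excess n(LiOH).
So n(LiOH) consumed by the sample = 0.005738 - 0.003725 = 0.002013 mol.
n(C9H8O4) = 0.002013 / 2 = 0.001006 mol.
mass = 0.001006 mol x 180.16 g/mol = 0.181 g.

0.181 g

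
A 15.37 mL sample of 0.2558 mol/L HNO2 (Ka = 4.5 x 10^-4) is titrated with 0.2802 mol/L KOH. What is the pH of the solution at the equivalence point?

n(HNO2) = 0.2558 x 0.01537 = 0.003932 mol; V(KOH) at equivalence = 0.003932/0.2802 = 0.01403 L.
At equivalence all the acid is converted to NO2-; total volume = 0.01537 + 0.01403 = 0.02940 L, so [NO2-] = 0.003932/0.02940 = 0.1337 M.
Kb = Kw/Ka = 1.0e-14 / 4.5 x 10^-4 = 2.22e-11.
[OH^-] = sqrt(Kb x [NO2-]) = sqrt(2.22e-11 x 0.1337) = 1.72e-6 M.
pOH = 5.76, so pH = 14.00 - 5.76 = 8.24.

8.24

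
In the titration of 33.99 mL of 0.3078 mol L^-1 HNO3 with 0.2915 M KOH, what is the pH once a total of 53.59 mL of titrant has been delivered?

12.77

n(acid) = 0.3078 x 0.03399 = 0.01046 mol; n(KOH) added = 0.2915 x 0.05359 = 0.01562 mol.
Base is in excess by 0.01562 - 0.01046 = 0.005159 mol in a total volume of 0.08758 L.
[OH^-] = 0.005159/0.08758 = 0.05891 M, so pOH = 1.23 and pH = 14.00 - 1.23 = 12.77.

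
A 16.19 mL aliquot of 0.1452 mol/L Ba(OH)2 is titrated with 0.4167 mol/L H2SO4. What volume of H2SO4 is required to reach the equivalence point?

n(Ba(OH)2) = 0.1452 mol/L x 0.01619 L = 0.002351 mol.
At equivalence n(H2SO4) = n(Ba(OH)2) = 0.002351 mol.
V(H2SO4) = 0.002351 / 0.4167 = 0.005641 L = 5.64 mL.

5.64 mL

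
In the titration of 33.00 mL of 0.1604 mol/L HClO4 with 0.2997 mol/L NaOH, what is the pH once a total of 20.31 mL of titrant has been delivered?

12.17

n(acid) = 0.1604 x 0.03300 = 0.005293 mol; n(NaOH) added = 0.2997 x 0.02031 = 0.006087 mol.
Base is in excess by 0.006087 - 0.005293 = 0.0007937 mol in a total volume of 0.05331 L.
[OH^-] = 0.0007937/0.05331 = 0.01489 M, so pOH = 1.83 and pH = 14.00 - 1.83 = 12.17.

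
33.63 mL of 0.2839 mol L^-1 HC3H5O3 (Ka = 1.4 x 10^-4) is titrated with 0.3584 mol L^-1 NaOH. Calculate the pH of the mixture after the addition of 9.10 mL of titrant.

3.57

Initial n(HC3H5O3) = 0.2839 x 0.03363 = 0.009548 mol.
n(NaOH) added = 0.3584 x 0.009100 = 0.003261 mol, converting that many moles of HC3H5O3 to C3H5O3-.
Remaining n(HC3H5O3) = 0.006286 mol; n(C3H5O3-) = 0.003261 mol.
By Henderson-Hasselbalch, pH = pKa + log([A^-]/[HA]) = 3.85 + log(0.003261/0.006286) = 3.85 + (-0.28) = 3.57.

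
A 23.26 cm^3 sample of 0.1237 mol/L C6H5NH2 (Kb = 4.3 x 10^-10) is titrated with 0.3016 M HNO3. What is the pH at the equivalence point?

2.85

n(C6H5NH2) = 0.1237 x 0.02326 = 0.002877 mol; V(HNO3) at equivalence = 0.002877/0.3016 = 0.009540 L.
At equivalence the base is fully converted to C6H5NH3+; total volume = 0.03280 L, so [C6H5NH3+] = 0.002877/0.03280 = 0.08772 M.
Ka(C6H5NH3+) = Kw/Kb = 1.0e-14 / 4.3 x 10^-10 = 2.33e-5.
[H^+] = sqrt(Ka x [C6H5NH3+]) = sqrt(2.33e-5 x 0.08772) = 0.00143 M.
pH = -log(0.00143) = 2.85.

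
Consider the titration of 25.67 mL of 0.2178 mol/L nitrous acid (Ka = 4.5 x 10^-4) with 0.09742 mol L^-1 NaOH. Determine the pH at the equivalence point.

8.09

n(HNO2) = 0.2178 x 0.02567 = 0.005591 mol; V(NaOH) at equivalence = 0.005591/0.09742 = 0.05739 L.
At equivalence all the acid is converted to NO2-; total volume = 0.02567 + 0.05739 = 0.08306 L, so [NO2-] = 0.005591/0.08306 = 0.06731 M.
Kb = Kw/Ka = 1.0e-14 / 4.5 x 10^-4 = 2.22e-11.
[OH^-] = sqrt(Kb x [NO2-]) = sqrt(2.22e-11 x 0.06731) = 1.22e-6 M.
pOH = 5.91, so pH = 14.00 - 5.91 = 8.09.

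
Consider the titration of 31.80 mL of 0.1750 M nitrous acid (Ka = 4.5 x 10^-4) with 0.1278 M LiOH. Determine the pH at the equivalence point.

n(HNO2) = 0.1750 x 0.03180 = 0.005565 mol; V(LiOH) at equivalence = 0.005565/0.1278 = 0.04354 L.
At equivalence all the acid is converted to NO2-; total volume = 0.03180 + 0.04354 = 0.07534 L, so [NO2-] = 0.005565/0.07534 = 0.07386 M.
Kb = Kw/Ka = 1.0e-14 / 4.5 x 10^-4 = 2.22e-11.
[OH^-] = sqrt(Kb x [NO2-]) = sqrt(2.22e-11 x 0.07386) = 1.28e-6 M.
pOH = 5.89, so pH = 14.00 - 5.89 = 8.11.

8.11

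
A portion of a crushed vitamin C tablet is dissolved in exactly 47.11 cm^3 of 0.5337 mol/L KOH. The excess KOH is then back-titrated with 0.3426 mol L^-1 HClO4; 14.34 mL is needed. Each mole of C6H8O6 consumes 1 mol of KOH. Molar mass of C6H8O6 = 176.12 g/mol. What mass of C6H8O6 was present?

3.56 g

Total n(KOH) added = 0.5337 x 0.04711 = 0.02514 mol.
n(HClO4) used = 0.3426 x 0.01434 = 0.004913 mol, which equals the excess n(KOH).
So n(KOH) consumed by the sample = 0.02514 - 0.004913 = 0.02023 mol.
n(C6H8O6) = 0.02023 / 1 = 0.02023 mol.
mass = 0.02023 mol x 176.12 g/mol = 3.56 g.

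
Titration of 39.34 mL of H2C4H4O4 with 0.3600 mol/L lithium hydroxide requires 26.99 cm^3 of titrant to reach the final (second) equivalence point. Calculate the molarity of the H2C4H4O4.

0.123 M

n(LiOH) = 0.3600 x 0.02699 = 0.009716 mol.
At the final (second) equivalence point, 2 mol OH^- react per mol H2C4H4O4, so n(H2C4H4O4) = 0.009716 / 2 = 0.004858 mol.
[H2C4H4O4] = 0.004858 / 0.03934 L = 0.123 M.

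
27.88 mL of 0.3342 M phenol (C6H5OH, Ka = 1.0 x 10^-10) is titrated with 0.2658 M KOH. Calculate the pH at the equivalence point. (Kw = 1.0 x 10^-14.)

n(C6H5OH) = 0.3342 x 0.02788 = 0.009317 mol; V(KOH) at equivalence = 0.009317/0.2658 = 0.03505 L.
At equivalence all the acid is converted to C6H5O-; total volume = 0.02788 + 0.03505 = 0.06293 L, so [C6H5O-] = 0.009317/0.06293 = 0.1481 M.
Kb = Kw/Ka = 1.0e-14 / 1.0 x 10^-10 = 0.000100.
[OH^-] = sqrt(Kb x [C6H5O-]) = sqrt(0.000100 x 0.1481) = 0.00385 M.
pOH = 2.41, so pH = 14.00 - 2.41 = 11.59.

11.59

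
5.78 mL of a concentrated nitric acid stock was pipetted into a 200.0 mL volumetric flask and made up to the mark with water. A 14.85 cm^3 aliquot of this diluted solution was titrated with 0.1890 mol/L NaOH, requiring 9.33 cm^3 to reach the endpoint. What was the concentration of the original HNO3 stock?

4.11 M

n(NaOH) = 0.1890 x 0.009330 = 0.001763 mol.
n(HNO3) in the aliquot = 0.001763 mol.
[diluted HNO3] = 0.001763 / 0.01485 = 0.1187 M.
Dilution factor = 200.0/5.780 = 34.60, so [stock] = 0.1187 x 34.60 = 4.11 M.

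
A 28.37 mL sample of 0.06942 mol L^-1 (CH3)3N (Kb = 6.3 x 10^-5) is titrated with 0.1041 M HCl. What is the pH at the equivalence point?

5.59

n((CH3)3N) = 0.06942 x 0.02837 = 0.001969 mol; V(HCl) at equivalence = 0.001969/0.1041 = 0.01892 L.
At equivalence the base is fully converted to (CH3)3NH+; total volume = 0.04729 L, so [(CH3)3NH+] = 0.001969/0.04729 = 0.04165 M.
Ka((CH3)3NH+) = Kw/Kb = 1.0e-14 / 6.3 x 10^-5 = 1.59e-10.
[H^+] = sqrt(Ka x [(CH3)3NH+]) = sqrt(1.59e-10 x 0.04165) = 2.57e-6 M.
pH = -log(2.57e-6) = 5.59.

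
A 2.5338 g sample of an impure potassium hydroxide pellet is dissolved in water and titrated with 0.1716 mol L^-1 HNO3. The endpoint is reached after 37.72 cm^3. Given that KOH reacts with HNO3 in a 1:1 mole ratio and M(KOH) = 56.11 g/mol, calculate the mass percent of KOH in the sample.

14.3%

n(HNO3) = 0.1716 x 0.03772 = 0.006473 mol.
n(KOH) = 0.006473 / 1 = 0.006473 mol.
mass of KOH = 0.006473 x 56.11 = 0.3632 g.
% purity = 0.3632 / 2.5338 x 100 = 14.3%.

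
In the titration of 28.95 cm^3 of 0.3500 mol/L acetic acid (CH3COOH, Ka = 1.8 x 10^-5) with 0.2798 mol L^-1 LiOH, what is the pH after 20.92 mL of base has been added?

4.88

Initial n(CH3COOH) = 0.3500 x 0.02895 = 0.01013 mol.
n(LiOH) added = 0.2798 x 0.02092 = 0.005853 mol, converting that many moles of CH3COOH to CH3COO-.
Remaining n(CH3COOH) = 0.004279 mol; n(CH3COO-) = 0.005853 mol.
By Henderson-Hasselbalch, pH = pKa + log([A^-]/[HA]) = 4.74 + log(0.005853/0.004279) = 4.74 + (+0.14) = 4.88.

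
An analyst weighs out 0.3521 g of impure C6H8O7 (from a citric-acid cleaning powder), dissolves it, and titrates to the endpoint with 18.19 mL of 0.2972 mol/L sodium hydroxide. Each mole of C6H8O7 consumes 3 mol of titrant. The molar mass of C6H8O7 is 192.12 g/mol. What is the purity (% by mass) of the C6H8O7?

98.3%

n(NaOH) = 0.2972 x 0.01819 = 0.005406 mol.
n(C6H8O7) = 0.005406 / 3 = 0.001802 mol.
mass of C6H8O7 = 0.001802 x 192.12 = 0.3462 g.
% purity = 0.3462 / 0.3521 x 100 = 98.3%.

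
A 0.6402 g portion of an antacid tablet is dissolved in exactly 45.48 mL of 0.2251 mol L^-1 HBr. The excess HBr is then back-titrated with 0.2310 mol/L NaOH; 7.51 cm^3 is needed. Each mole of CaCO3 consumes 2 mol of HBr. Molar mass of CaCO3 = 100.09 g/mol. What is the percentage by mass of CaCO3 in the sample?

Total n(HBr) added = 0.2251 x 0.04548 = 0.01024 mol.
n(NaOH) used = 0.2310 x 0.007510 = 0.001735 mol, which equals the excess n(HBr).
So n(HBr) consumed by the sample = 0.01024 - 0.001735 = 0.008503 mol.
n(CaCO3) = 0.008503 / 2 = 0.004251 mol.
mass CaCO3 = 0.004251 x 100.09 = 0.4255 g, so %CaCO3 = 0.4255/0.6402 x 100 = 66.5%.

66.5%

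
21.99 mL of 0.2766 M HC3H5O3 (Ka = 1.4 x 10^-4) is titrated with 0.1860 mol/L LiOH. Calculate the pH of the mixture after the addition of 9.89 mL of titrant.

3.49

Initial n(HC3H5O3) = 0.2766 x 0.02199 = 0.006082 mol.
n(LiOH) added = 0.1860 x 0.009890 = 0.001840 mol, converting that many moles of HC3H5O3 to C3H5O3-.
Remaining n(HC3H5O3) = 0.004243 mol; n(C3H5O3-) = 0.001840 mol.
By Henderson-Hasselbalch, pH = pKa + log([A^-]/[HA]) = 3.85 + log(0.001840/0.004243) = 3.85 + (-0.36) = 3.49.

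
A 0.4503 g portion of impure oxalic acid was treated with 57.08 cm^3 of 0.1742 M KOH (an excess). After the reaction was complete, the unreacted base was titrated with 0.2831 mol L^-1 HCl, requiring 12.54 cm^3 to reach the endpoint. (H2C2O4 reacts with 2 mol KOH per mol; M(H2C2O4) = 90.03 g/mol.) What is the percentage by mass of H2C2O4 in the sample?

63.9%

Total n(KOH) added = 0.1742 x 0.05708 = 0.009943 mol.
n(HCl) used = 0.2831 x 0.01254 = 0.003550 mol, which equals the excess n(KOH).
So n(KOH) consumed by the sample = 0.009943 - 0.003550 = 0.006393 mol.
n(H2C2O4) = 0.006393 / 2 = 0.003197 mol.
mass H2C2O4 = 0.003197 x 90.03 = 0.2878 g, so %H2C2O4 = 0.2878/0.4503 x 100 = 63.9%.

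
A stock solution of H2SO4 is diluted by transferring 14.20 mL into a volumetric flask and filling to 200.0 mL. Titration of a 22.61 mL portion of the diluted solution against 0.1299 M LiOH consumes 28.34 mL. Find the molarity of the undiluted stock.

1.15 M

n(LiOH) = 0.1299 x 0.02834 = 0.003681 mol.
n(H2SO4) in the aliquot = 0.003681 x 1/2 = 0.001841 mol.
[diluted H2SO4] = 0.001841 / 0.02261 = 0.08141 M.
Dilution factor = 200.0/14.20 = 14.08, so [stock] = 0.08141 x 14.08 = 1.15 M.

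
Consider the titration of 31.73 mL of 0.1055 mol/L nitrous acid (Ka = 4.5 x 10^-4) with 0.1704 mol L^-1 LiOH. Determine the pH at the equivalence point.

8.08

n(HNO2) = 0.1055 x 0.03173 = 0.003348 mol; V(LiOH) at equivalence = 0.003348/0.1704 = 0.01965 L.
At equivalence all the acid is converted to NO2-; total volume = 0.03173 + 0.01965 = 0.05138 L, so [NO2-] = 0.003348/0.05138 = 0.06516 M.
Kb = Kw/Ka = 1.0e-14 / 4.5 x 10^-4 = 2.22e-11.
[OH^-] = sqrt(Kb x [NO2-]) = sqrt(2.22e-11 x 0.06516) = 1.20e-6 M.
pOH = 5.92, so pH = 14.00 - 5.92 = 8.08.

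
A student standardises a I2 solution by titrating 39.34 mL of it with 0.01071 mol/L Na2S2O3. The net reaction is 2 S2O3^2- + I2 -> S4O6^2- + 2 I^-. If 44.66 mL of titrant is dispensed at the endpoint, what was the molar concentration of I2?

0.00608 M

n(Na2S2O3) = 0.01071 x 0.04466 = 0.0004783 mol.
From the balanced equation, 2 mol Na2S2O3 reacts with 1 mol I2, so n(I2) = 0.0004783 x 1/2 = 0.0002392 mol.
[I2] = 0.0002392 / 0.03934 L = 0.00608 M.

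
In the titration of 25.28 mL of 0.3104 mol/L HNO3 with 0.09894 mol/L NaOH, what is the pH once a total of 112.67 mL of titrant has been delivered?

n(acid) = 0.3104 x 0.02528 = 0.007847 mol; n(NaOH) added = 0.09894 x 0.1127 = 0.01115 mol.
Base is in excess by 0.01115 - 0.007847 = 0.003301 mol in a total volume of 0.1379 L.
[OH^-] = 0.003301/0.1379 = 0.02393 M, so pOH = 1.62 and pH = 14.00 - 1.62 = 12.38.

12.38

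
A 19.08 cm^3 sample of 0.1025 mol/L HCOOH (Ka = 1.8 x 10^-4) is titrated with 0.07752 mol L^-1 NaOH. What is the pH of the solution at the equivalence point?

8.19

n(HCOOH) = 0.1025 x 0.01908 = 0.001956 mol; V(NaOH) at equivalence = 0.001956/0.07752 = 0.02523 L.
At equivalence all the acid is converted to HCOO-; total volume = 0.01908 + 0.02523 = 0.04431 L, so [HCOO-] = 0.001956/0.04431 = 0.04414 M.
Kb = Kw/Ka = 1.0e-14 / 1.8 x 10^-4 = 5.56e-11.
[OH^-] = sqrt(Kb x [HCOO-]) = sqrt(5.56e-11 x 0.04414) = 1.57e-6 M.
pOH = 5.81, so pH = 14.00 - 5.81 = 8.19.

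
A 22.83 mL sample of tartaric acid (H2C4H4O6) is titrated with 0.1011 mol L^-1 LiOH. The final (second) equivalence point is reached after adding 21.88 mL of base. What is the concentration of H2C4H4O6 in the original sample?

n(LiOH) = 0.1011 x 0.02188 = 0.002212 mol.
At the final (second) equivalence point, 2 mol OH^- react per mol H2C4H4O6, so n(H2C4H4O6) = 0.002212 / 2 = 0.001106 mol.
[H2C4H4O6] = 0.001106 / 0.02283 L = 0.0484 M.

0.0484 M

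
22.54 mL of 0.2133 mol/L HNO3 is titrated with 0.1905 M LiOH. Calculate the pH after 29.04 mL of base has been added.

n(acid) = 0.2133 x 0.02254 = 0.004808 mol; n(LiOH) added = 0.1905 x 0.02904 = 0.005532 mol.
Base is in excess by 0.005532 - 0.004808 = 0.0007243 mol in a total volume of 0.05158 L.
[OH^-] = 0.0007243/0.05158 = 0.01404 M, so pOH = 1.85 and pH = 14.00 - 1.85 = 12.15.

12.15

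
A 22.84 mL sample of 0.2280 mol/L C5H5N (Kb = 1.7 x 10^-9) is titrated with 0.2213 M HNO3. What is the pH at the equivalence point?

3.09

n(C5H5N) = 0.2280 x 0.02284 = 0.005208 mol; V(HNO3) at equivalence = 0.005208/0.2213 = 0.02353 L.
At equivalence the base is fully converted to C5H5NH+; total volume = 0.04637 L, so [C5H5NH+] = 0.005208/0.04637 = 0.1123 M.
Ka(C5H5NH+) = Kw/Kb = 1.0e-14 / 1.7 x 10^-9 = 5.88e-6.
[H^+] = sqrt(Ka x [C5H5NH+]) = sqrt(5.88e-6 x 0.1123) = 0.000813 M.
pH = -log(0.000813) = 3.09.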